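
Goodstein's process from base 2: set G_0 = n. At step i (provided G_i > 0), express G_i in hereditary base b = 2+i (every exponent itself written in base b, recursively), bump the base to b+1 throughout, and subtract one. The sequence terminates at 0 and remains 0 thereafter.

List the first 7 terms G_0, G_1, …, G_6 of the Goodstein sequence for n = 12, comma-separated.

12, 107, 1065, 15685, 280019, 5764910, 134217867

12 —HB2→ 2^(2 + 1) + 2^2 —bump→ 3^(3 + 1) + 3^3 = 108 —(−1)→ 107
107 —HB3→ 3^(3 + 1) + 2·3^2 + 2·3 + 2 —bump→ 4^(4 + 1) + 2·4^2 + 2·4 + 2 = 1066 —(−1)→ 1065
1065 —HB4→ 4^(4 + 1) + 2·4^2 + 2·4 + 1 —bump→ 5^(5 + 1) + 2·5^2 + 2·5 + 1 = 15686 —(−1)→ 15685
15685 —HB5→ 5^(5 + 1) + 2·5^2 + 2·5 —bump→ 6^(6 + 1) + 2·6^2 + 2·6 = 280020 —(−1)→ 280019
280019 —HB6→ 6^(6 + 1) + 2·6^2 + 6 + 5 —bump→ 7^(7 + 1) + 2·7^2 + 7 + 5 = 5764911 —(−1)→ 5764910
5764910 —HB7→ 7^(7 + 1) + 2·7^2 + 7 + 4 —bump→ 8^(8 + 1) + 2·8^2 + 8 + 4 = 134217868 —(−1)→ 134217867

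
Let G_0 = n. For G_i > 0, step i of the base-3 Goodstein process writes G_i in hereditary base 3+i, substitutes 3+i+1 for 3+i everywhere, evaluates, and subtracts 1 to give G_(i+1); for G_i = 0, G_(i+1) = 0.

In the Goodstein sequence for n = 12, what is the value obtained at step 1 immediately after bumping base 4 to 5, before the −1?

[0] 12 ≡ 3^2 + 3 (base 3). Lift 4: 20. −1: 19.
[1] 19 ≡ 4^2 + 3 (base 4). Lift 5: 28. −1: 27.

28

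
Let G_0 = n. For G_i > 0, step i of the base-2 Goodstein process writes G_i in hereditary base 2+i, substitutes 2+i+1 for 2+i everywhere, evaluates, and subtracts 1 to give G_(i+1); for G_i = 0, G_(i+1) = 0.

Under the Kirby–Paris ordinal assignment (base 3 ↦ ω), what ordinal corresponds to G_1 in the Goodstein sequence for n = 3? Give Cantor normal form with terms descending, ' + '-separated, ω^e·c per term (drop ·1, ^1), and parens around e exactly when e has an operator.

step 0: 3 = 2 + 1; sub 3 for 2: 3 + 1; = 4; G_1 = 4−1 = 3
step 1: 3 = 3; sub 4 for 3: 4; = 4; G_2 = 4−1 = 3

ω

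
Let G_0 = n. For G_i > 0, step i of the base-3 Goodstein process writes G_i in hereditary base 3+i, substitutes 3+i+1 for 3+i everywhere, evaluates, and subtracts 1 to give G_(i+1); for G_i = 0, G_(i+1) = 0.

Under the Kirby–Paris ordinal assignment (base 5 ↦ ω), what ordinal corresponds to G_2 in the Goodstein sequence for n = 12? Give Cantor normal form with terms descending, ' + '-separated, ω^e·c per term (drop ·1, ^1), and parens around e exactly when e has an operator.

(0) 12|_3 = 3^2 + 3 ↦ 4^2 + 4|_4 = 20 ⇒ 19
(1) 19|_4 = 4^2 + 3 ↦ 5^2 + 3|_5 = 28 ⇒ 27
(2) 27|_5 = 5^2 + 2 ↦ 6^2 + 2|_6 = 38 ⇒ 37

ω^2 + 2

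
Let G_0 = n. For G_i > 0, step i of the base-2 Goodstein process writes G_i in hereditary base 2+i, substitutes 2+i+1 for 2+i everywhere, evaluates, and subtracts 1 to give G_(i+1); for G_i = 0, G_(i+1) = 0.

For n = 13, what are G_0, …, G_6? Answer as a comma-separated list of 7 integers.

13, 108, 1279, 16092, 280711, 5765998, 134219479

G_0=13  [base 2] 2^(2 + 1) + 2^2 + 1  →[2↦3]→  3^(3 + 1) + 3^3 + 1 = 109  −1 ⇒ G_1=108
G_1=108  [base 3] 3^(3 + 1) + 3^3  →[3↦4]→  4^(4 + 1) + 4^4 = 1280  −1 ⇒ G_2=1279
G_2=1279  [base 4] 4^(4 + 1) + 3·4^3 + 3·4^2 + 3·4 + 3  →[4↦5]→  5^(5 + 1) + 3·5^3 + 3·5^2 + 3·5 + 3 = 16093  −1 ⇒ G_3=16092
G_3=16092  [base 5] 5^(5 + 1) + 3·5^3 + 3·5^2 + 3·5 + 2  →[5↦6]→  6^(6 + 1) + 3·6^3 + 3·6^2 + 3·6 + 2 = 280712  −1 ⇒ G_4=280711
G_4=280711  [base 6] 6^(6 + 1) + 3·6^3 + 3·6^2 + 3·6 + 1  →[6↦7]→  7^(7 + 1) + 3·7^3 + 3·7^2 + 3·7 + 1 = 5765999  −1 ⇒ G_5=5765998
G_5=5765998  [base 7] 7^(7 + 1) + 3·7^3 + 3·7^2 + 3·7  →[7↦8]→  8^(8 + 1) + 3·8^3 + 3·8^2 + 3·8 = 134219480  −1 ⇒ G_6=134219479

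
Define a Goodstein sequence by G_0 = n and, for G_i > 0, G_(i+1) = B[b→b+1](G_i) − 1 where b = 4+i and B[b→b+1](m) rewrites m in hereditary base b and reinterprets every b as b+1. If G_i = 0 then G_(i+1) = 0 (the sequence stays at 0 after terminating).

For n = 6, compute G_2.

base 4: 6 = 4 + 2; at 5: 5 + 2 = 7; next = 6
base 5: 6 = 5 + 1; at 6: 6 + 1 = 7; next = 6
base 6: 6 = 6; at 7: 7 = 7; next = 6

6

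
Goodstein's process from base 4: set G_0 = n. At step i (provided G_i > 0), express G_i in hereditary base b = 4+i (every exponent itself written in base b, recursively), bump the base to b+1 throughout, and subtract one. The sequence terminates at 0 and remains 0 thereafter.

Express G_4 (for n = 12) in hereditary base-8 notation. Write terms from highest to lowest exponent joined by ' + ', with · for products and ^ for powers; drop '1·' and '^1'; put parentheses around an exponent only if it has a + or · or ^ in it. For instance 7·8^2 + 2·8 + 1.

12 —HB4→ 3·4 —bump→ 3·5 = 15 —(−1)→ 14
14 —HB5→ 2·5 + 4 —bump→ 2·6 + 4 = 16 —(−1)→ 15
15 —HB6→ 2·6 + 3 —bump→ 2·7 + 3 = 17 —(−1)→ 16
16 —HB7→ 2·7 + 2 —bump→ 2·8 + 2 = 18 —(−1)→ 17
17 —HB8→ 2·8 + 1 —bump→ 2·9 + 1 = 19 —(−1)→ 18

2·8 + 1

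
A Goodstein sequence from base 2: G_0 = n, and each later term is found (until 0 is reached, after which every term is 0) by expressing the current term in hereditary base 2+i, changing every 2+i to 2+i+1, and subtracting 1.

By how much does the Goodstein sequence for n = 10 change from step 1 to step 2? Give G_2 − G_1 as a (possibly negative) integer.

(0) 10|_2 = 2^(2 + 1) + 2 ↦ 3^(3 + 1) + 3|_3 = 84 ⇒ 83
(1) 83|_3 = 3^(3 + 1) + 2 ↦ 4^(4 + 1) + 2|_4 = 1026 ⇒ 1025

942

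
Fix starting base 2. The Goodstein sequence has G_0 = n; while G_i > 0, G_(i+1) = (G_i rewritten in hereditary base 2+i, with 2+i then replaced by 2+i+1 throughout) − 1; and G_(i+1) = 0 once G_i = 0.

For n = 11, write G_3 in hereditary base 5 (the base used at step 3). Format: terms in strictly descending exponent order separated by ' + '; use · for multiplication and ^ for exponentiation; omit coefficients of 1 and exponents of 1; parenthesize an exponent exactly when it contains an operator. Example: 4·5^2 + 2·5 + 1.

G_0 = 11. HB_2(11) = 2^(2 + 1) + 2 + 1. Bump = 85. G_1 = 84.
G_1 = 84. HB_3(84) = 3^(3 + 1) + 3. Bump = 1028. G_2 = 1027.
G_2 = 1027. HB_4(1027) = 4^(4 + 1) + 3. Bump = 15628. G_3 = 15627.
G_3 = 15627. HB_5(15627) = 5^(5 + 1) + 2. Bump = 279938. G_4 = 279937.

5^(5 + 1) + 2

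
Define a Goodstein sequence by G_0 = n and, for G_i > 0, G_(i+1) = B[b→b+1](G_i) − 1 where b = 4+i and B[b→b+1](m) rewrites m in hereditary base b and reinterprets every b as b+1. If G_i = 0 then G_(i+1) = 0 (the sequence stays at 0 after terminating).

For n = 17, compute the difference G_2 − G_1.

10

i=0: 17 = 4^2 + 1 (b=4); 4→5: 5^2 + 1 = 26; 26−1 = 25
i=1: 25 = 5^2 (b=5); 5→6: 6^2 = 36; 36−1 = 35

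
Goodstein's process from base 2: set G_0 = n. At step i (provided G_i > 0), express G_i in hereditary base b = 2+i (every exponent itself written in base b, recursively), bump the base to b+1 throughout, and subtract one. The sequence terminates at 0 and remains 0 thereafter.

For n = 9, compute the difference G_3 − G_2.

8819

base 2: 9 = 2^(2 + 1) + 1; at 3: 3^(3 + 1) + 1 = 82; next = 81
base 3: 81 = 3^(3 + 1); at 4: 4^(4 + 1) = 1024; next = 1023
base 4: 1023 = 3·4^4 + 3·4^3 + 3·4^2 + 3·4 + 3; at 5: 3·5^5 + 3·5^3 + 3·5^2 + 3·5 + 3 = 9843; next = 9842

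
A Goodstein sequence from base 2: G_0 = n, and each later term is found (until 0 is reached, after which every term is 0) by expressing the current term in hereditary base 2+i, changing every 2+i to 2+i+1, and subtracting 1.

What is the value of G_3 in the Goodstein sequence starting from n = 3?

(0) 3|_2 = 2 + 1 ↦ 3 + 1|_3 = 4 ⇒ 3
(1) 3|_3 = 3 ↦ 4|_4 = 4 ⇒ 3
(2) 3|_4 = 3 ↦ 3|_5 = 3 ⇒ 2

2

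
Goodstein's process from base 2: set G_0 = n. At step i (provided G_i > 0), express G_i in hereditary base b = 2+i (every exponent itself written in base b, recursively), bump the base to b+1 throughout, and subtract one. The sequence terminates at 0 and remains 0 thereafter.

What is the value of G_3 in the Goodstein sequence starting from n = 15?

(0) 15|_2 = 2^(2 + 1) + 2^2 + 2 + 1 ↦ 3^(3 + 1) + 3^3 + 3 + 1|_3 = 112 ⇒ 111
(1) 111|_3 = 3^(3 + 1) + 3^3 + 3 ↦ 4^(4 + 1) + 4^4 + 4|_4 = 1284 ⇒ 1283
(2) 1283|_4 = 4^(4 + 1) + 4^4 + 3 ↦ 5^(5 + 1) + 5^5 + 3|_5 = 18753 ⇒ 18752
(3) 18752|_5 = 5^(5 + 1) + 5^5 + 2 ↦ 6^(6 + 1) + 6^6 + 2|_6 = 326594 ⇒ 326593

18752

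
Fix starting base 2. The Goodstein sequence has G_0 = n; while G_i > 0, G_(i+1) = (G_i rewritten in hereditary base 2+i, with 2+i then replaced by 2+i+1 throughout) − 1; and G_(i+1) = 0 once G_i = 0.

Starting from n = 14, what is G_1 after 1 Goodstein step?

step 0: 14 = 2^(2 + 1) + 2^2 + 2; sub 3 for 2: 3^(3 + 1) + 3^3 + 3; = 111; G_1 = 111−1 = 110
step 1: 110 = 3^(3 + 1) + 3^3 + 2; sub 4 for 3: 4^(4 + 1) + 4^4 + 2; = 1282; G_2 = 1282−1 = 1281

110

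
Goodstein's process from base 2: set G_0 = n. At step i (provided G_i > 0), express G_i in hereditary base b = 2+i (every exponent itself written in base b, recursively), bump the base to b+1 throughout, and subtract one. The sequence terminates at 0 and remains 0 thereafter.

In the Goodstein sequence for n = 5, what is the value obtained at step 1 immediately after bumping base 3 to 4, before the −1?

256

G_0 = 5. HB_2(5) = 2^2 + 1. Bump = 28. G_1 = 27.
G_1 = 27. HB_3(27) = 3^3. Bump = 256. G_2 = 255.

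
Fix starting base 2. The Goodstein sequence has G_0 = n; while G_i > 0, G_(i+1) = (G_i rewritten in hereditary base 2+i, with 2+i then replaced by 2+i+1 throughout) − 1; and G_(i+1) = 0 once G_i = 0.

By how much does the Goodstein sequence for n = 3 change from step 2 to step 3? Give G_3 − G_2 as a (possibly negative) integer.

-1

[0] 3 ≡ 2 + 1 (base 2). Lift 3: 4. −1: 3.
[1] 3 ≡ 3 (base 3). Lift 4: 4. −1: 3.
[2] 3 ≡ 3 (base 4). Lift 5: 3. −1: 2.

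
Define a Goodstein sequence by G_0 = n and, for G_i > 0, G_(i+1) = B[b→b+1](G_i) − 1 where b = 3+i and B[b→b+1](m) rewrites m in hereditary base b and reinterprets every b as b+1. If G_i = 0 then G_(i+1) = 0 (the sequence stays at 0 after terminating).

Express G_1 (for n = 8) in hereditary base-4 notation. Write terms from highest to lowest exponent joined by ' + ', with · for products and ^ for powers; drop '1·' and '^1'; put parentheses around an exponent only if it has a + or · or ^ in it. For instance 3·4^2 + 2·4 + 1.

step 0: 8 = 2·3 + 2; sub 4 for 3: 2·4 + 2; = 10; G_1 = 10−1 = 9
step 1: 9 = 2·4 + 1; sub 5 for 4: 2·5 + 1; = 11; G_2 = 11−1 = 10

2·4 + 1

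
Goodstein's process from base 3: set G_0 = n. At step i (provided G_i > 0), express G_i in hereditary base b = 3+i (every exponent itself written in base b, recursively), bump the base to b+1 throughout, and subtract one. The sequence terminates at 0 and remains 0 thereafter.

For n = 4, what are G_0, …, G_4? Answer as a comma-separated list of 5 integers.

4 —HB3→ 3 + 1 —bump→ 4 + 1 = 5 —(−1)→ 4
4 —HB4→ 4 —bump→ 5 = 5 —(−1)→ 4
4 —HB5→ 4 —bump→ 4 = 4 —(−1)→ 3
3 —HB6→ 3 —bump→ 3 = 3 —(−1)→ 2

4, 4, 4, 3, 2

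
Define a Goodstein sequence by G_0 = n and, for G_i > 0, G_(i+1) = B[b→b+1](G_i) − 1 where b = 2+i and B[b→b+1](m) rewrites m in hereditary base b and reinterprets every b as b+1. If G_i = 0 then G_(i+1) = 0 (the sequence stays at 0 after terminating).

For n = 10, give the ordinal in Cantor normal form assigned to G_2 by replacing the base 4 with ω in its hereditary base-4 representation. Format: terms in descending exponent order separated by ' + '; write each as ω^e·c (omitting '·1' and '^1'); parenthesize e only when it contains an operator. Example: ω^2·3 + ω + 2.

ω^(ω + 1) + 1

G_0=10  [base 2] 2^(2 + 1) + 2  →[2↦3]→  3^(3 + 1) + 3 = 84  −1 ⇒ G_1=83
G_1=83  [base 3] 3^(3 + 1) + 2  →[3↦4]→  4^(4 + 1) + 2 = 1026  −1 ⇒ G_2=1025
G_2=1025  [base 4] 4^(4 + 1) + 1  →[4↦5]→  5^(5 + 1) + 1 = 15626  −1 ⇒ G_3=15625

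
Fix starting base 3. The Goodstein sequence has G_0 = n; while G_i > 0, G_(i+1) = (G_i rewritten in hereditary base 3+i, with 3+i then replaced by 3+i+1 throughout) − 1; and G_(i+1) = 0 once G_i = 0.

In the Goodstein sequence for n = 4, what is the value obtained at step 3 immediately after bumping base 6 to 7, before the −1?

3

G_0 = 4. HB_3(4) = 3 + 1. Bump = 5. G_1 = 4.
G_1 = 4. HB_4(4) = 4. Bump = 5. G_2 = 4.
G_2 = 4. HB_5(4) = 4. Bump = 4. G_3 = 3.
G_3 = 3. HB_6(3) = 3. Bump = 3. G_4 = 2.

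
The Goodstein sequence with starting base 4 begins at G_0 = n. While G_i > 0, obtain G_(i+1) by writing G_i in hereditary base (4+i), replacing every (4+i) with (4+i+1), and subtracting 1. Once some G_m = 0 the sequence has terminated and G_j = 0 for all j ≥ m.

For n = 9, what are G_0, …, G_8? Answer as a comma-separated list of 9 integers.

9, 10, 11, 11, 11, 11, 11, 11, 11

base 4: 9 = 2·4 + 1; at 5: 2·5 + 1 = 11; next = 10
base 5: 10 = 2·5; at 6: 2·6 = 12; next = 11
base 6: 11 = 6 + 5; at 7: 7 + 5 = 12; next = 11
base 7: 11 = 7 + 4; at 8: 8 + 4 = 12; next = 11
base 8: 11 = 8 + 3; at 9: 9 + 3 = 12; next = 11
base 9: 11 = 9 + 2; at 10: 10 + 2 = 12; next = 11
base 10: 11 = 10 + 1; at 11: 11 + 1 = 12; next = 11
base 11: 11 = 11; at 12: 12 = 12; next = 11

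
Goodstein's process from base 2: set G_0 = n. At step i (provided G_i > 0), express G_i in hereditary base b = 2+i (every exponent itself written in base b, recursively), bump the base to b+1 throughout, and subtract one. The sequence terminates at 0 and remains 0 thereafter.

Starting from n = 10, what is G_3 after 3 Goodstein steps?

10 —HB2→ 2^(2 + 1) + 2 —bump→ 3^(3 + 1) + 3 = 84 —(−1)→ 83
83 —HB3→ 3^(3 + 1) + 2 —bump→ 4^(4 + 1) + 2 = 1026 —(−1)→ 1025
1025 —HB4→ 4^(4 + 1) + 1 —bump→ 5^(5 + 1) + 1 = 15626 —(−1)→ 15625
15625 —HB5→ 5^(5 + 1) —bump→ 6^(6 + 1) = 279936 —(−1)→ 279935

15625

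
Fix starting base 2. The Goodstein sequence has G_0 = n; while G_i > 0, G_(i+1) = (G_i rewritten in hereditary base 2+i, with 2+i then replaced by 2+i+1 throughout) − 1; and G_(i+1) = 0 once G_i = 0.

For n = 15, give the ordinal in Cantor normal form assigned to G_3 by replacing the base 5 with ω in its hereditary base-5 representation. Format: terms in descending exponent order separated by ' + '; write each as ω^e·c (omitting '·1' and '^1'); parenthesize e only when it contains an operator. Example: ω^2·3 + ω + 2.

step 0: 15 = 2^(2 + 1) + 2^2 + 2 + 1; sub 3 for 2: 3^(3 + 1) + 3^3 + 3 + 1; = 112; G_1 = 112−1 = 111
step 1: 111 = 3^(3 + 1) + 3^3 + 3; sub 4 for 3: 4^(4 + 1) + 4^4 + 4; = 1284; G_2 = 1284−1 = 1283
step 2: 1283 = 4^(4 + 1) + 4^4 + 3; sub 5 for 4: 5^(5 + 1) + 5^5 + 3; = 18753; G_3 = 18753−1 = 18752
step 3: 18752 = 5^(5 + 1) + 5^5 + 2; sub 6 for 5: 6^(6 + 1) + 6^6 + 2; = 326594; G_4 = 326594−1 = 326593

ω^(ω + 1) + ω^ω + 2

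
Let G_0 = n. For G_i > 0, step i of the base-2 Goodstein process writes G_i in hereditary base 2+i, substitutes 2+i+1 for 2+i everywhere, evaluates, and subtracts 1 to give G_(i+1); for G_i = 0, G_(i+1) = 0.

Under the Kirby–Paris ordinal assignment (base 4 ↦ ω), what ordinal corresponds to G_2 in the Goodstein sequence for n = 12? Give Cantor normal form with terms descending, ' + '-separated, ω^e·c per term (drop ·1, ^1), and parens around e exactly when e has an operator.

ω^(ω + 1) + ω^2·2 + ω·2 + 1

(0) 12|_2 = 2^(2 + 1) + 2^2 ↦ 3^(3 + 1) + 3^3|_3 = 108 ⇒ 107
(1) 107|_3 = 3^(3 + 1) + 2·3^2 + 2·3 + 2 ↦ 4^(4 + 1) + 2·4^2 + 2·4 + 2|_4 = 1066 ⇒ 1065
(2) 1065|_4 = 4^(4 + 1) + 2·4^2 + 2·4 + 1 ↦ 5^(5 + 1) + 2·5^2 + 2·5 + 1|_5 = 15686 ⇒ 15685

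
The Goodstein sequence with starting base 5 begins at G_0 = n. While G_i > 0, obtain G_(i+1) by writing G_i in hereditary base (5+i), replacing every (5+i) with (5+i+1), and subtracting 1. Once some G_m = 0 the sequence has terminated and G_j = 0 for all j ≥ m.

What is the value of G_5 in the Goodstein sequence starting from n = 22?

35

i=0: 22 = 4·5 + 2 (b=5); 5→6: 4·6 + 2 = 26; 26−1 = 25
i=1: 25 = 4·6 + 1 (b=6); 6→7: 4·7 + 1 = 29; 29−1 = 28
i=2: 28 = 4·7 (b=7); 7→8: 4·8 = 32; 32−1 = 31
i=3: 31 = 3·8 + 7 (b=8); 8→9: 3·9 + 7 = 34; 34−1 = 33
i=4: 33 = 3·9 + 6 (b=9); 9→10: 3·10 + 6 = 36; 36−1 = 35
i=5: 35 = 3·10 + 5 (b=10); 10→11: 3·11 + 5 = 38; 38−1 = 37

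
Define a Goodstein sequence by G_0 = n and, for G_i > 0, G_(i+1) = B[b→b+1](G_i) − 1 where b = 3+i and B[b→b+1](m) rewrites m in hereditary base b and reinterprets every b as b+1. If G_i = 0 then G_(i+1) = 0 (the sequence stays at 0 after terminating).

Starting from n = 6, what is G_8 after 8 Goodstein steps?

G_0 = 6. HB_3(6) = 2·3. Bump = 8. G_1 = 7.
G_1 = 7. HB_4(7) = 4 + 3. Bump = 8. G_2 = 7.
G_2 = 7. HB_5(7) = 5 + 2. Bump = 8. G_3 = 7.
G_3 = 7. HB_6(7) = 6 + 1. Bump = 8. G_4 = 7.
G_4 = 7. HB_7(7) = 7. Bump = 8. G_5 = 7.
G_5 = 7. HB_8(7) = 7. Bump = 7. G_6 = 6.
G_6 = 6. HB_9(6) = 6. Bump = 6. G_7 = 5.
G_7 = 5. HB_10(5) = 5. Bump = 5. G_8 = 4.
G_8 = 4. HB_11(4) = 4. Bump = 4. G_9 = 3.

4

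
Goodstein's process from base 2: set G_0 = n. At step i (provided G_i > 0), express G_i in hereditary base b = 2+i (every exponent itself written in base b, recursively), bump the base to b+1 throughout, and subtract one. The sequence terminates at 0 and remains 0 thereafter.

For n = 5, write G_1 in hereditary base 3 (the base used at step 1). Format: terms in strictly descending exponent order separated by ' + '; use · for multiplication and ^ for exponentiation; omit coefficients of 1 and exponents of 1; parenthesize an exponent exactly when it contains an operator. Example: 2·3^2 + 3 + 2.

3^3

5 —HB2→ 2^2 + 1 —bump→ 3^3 + 1 = 28 —(−1)→ 27
27 —HB3→ 3^3 —bump→ 4^4 = 256 —(−1)→ 255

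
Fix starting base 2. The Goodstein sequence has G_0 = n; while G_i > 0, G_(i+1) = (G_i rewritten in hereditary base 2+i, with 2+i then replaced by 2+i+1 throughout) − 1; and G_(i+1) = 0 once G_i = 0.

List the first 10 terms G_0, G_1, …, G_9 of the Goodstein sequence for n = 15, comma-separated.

base 2: 15 = 2^(2 + 1) + 2^2 + 2 + 1; at 3: 3^(3 + 1) + 3^3 + 3 + 1 = 112; next = 111
base 3: 111 = 3^(3 + 1) + 3^3 + 3; at 4: 4^(4 + 1) + 4^4 + 4 = 1284; next = 1283
base 4: 1283 = 4^(4 + 1) + 4^4 + 3; at 5: 5^(5 + 1) + 5^5 + 3 = 18753; next = 18752
base 5: 18752 = 5^(5 + 1) + 5^5 + 2; at 6: 6^(6 + 1) + 6^6 + 2 = 326594; next = 326593
base 6: 326593 = 6^(6 + 1) + 6^6 + 1; at 7: 7^(7 + 1) + 7^7 + 1 = 6588345; next = 6588344
base 7: 6588344 = 7^(7 + 1) + 7^7; at 8: 8^(8 + 1) + 8^8 = 150994944; next = 150994943
base 8: 150994943 = 8^(8 + 1) + 7·8^7 + 7·8^6 + 7·8^5 + 7·8^4 + 7·8^3 + 7·8^2 + 7·8 + 7; at 9: 9^(9 + 1) + 7·9^7 + 7·9^6 + 7·9^5 + 7·9^4 + 7·9^3 + 7·9^2 + 7·9 + 7 = 3524450281; next = 3524450280
base 9: 3524450280 = 9^(9 + 1) + 7·9^7 + 7·9^6 + 7·9^5 + 7·9^4 + 7·9^3 + 7·9^2 + 7·9 + 6; at 10: 10^(10 + 1) + 7·10^7 + 7·10^6 + 7·10^5 + 7·10^4 + 7·10^3 + 7·10^2 + 7·10 + 6 = 100077777776; next = 100077777775
base 10: 100077777775 = 10^(10 + 1) + 7·10^7 + 7·10^6 + 7·10^5 + 7·10^4 + 7·10^3 + 7·10^2 + 7·10 + 5; at 11: 11^(11 + 1) + 7·11^7 + 7·11^6 + 7·11^5 + 7·11^4 + 7·11^3 + 7·11^2 + 7·11 + 5 = 3138578427935; next = 3138578427934

15, 111, 1283, 18752, 326593, 6588344, 150994943, 3524450280, 100077777775, 3138578427934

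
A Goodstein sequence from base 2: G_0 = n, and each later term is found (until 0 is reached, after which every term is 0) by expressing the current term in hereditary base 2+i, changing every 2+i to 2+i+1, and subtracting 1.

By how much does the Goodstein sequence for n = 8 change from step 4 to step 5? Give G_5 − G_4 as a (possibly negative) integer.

1553800

8 —HB2→ 2^(2 + 1) —bump→ 3^(3 + 1) = 81 —(−1)→ 80
80 —HB3→ 2·3^3 + 2·3^2 + 2·3 + 2 —bump→ 2·4^4 + 2·4^2 + 2·4 + 2 = 554 —(−1)→ 553
553 —HB4→ 2·4^4 + 2·4^2 + 2·4 + 1 —bump→ 2·5^5 + 2·5^2 + 2·5 + 1 = 6311 —(−1)→ 6310
6310 —HB5→ 2·5^5 + 2·5^2 + 2·5 —bump→ 2·6^6 + 2·6^2 + 2·6 = 93396 —(−1)→ 93395
93395 —HB6→ 2·6^6 + 2·6^2 + 6 + 5 —bump→ 2·7^7 + 2·7^2 + 7 + 5 = 1647196 —(−1)→ 1647195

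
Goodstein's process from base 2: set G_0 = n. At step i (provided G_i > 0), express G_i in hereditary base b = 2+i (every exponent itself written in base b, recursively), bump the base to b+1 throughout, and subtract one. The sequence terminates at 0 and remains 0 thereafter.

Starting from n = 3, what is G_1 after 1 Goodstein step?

i=0: 3 = 2 + 1 (b=2); 2→3: 3 + 1 = 4; 4−1 = 3
i=1: 3 = 3 (b=3); 3→4: 4 = 4; 4−1 = 3

3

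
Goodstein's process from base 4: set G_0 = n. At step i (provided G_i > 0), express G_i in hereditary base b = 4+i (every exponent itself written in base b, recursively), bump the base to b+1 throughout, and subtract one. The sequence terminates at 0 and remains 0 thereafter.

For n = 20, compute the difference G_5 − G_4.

16

(0) 20|_4 = 4^2 + 4 ↦ 5^2 + 5|_5 = 30 ⇒ 29
(1) 29|_5 = 5^2 + 4 ↦ 6^2 + 4|_6 = 40 ⇒ 39
(2) 39|_6 = 6^2 + 3 ↦ 7^2 + 3|_7 = 52 ⇒ 51
(3) 51|_7 = 7^2 + 2 ↦ 8^2 + 2|_8 = 66 ⇒ 65
(4) 65|_8 = 8^2 + 1 ↦ 9^2 + 1|_9 = 82 ⇒ 81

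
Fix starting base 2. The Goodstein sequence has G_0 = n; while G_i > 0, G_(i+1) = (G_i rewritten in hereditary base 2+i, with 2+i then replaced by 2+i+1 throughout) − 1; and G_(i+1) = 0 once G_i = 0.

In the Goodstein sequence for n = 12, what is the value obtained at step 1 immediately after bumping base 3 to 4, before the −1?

step 0: 12 = 2^(2 + 1) + 2^2; sub 3 for 2: 3^(3 + 1) + 3^3; = 108; G_1 = 108−1 = 107
step 1: 107 = 3^(3 + 1) + 2·3^2 + 2·3 + 2; sub 4 for 3: 4^(4 + 1) + 2·4^2 + 2·4 + 2; = 1066; G_2 = 1066−1 = 1065

1066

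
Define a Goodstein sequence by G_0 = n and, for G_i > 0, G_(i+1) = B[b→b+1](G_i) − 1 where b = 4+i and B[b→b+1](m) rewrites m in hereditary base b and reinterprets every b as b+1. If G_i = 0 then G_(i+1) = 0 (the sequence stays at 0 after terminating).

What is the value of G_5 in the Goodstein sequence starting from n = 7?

base 4: 7 = 4 + 3; at 5: 5 + 3 = 8; next = 7
base 5: 7 = 5 + 2; at 6: 6 + 2 = 8; next = 7
base 6: 7 = 6 + 1; at 7: 7 + 1 = 8; next = 7
base 7: 7 = 7; at 8: 8 = 8; next = 7
base 8: 7 = 7; at 9: 7 = 7; next = 6

6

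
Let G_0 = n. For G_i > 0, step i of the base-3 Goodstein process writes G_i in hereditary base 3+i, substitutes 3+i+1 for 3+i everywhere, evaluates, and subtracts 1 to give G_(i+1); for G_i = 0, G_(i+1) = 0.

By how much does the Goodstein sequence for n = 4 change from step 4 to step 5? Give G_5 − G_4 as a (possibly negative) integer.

-1

4 —HB3→ 3 + 1 —bump→ 4 + 1 = 5 —(−1)→ 4
4 —HB4→ 4 —bump→ 5 = 5 —(−1)→ 4
4 —HB5→ 4 —bump→ 4 = 4 —(−1)→ 3
3 —HB6→ 3 —bump→ 3 = 3 —(−1)→ 2
2 —HB7→ 2 —bump→ 2 = 2 —(−1)→ 1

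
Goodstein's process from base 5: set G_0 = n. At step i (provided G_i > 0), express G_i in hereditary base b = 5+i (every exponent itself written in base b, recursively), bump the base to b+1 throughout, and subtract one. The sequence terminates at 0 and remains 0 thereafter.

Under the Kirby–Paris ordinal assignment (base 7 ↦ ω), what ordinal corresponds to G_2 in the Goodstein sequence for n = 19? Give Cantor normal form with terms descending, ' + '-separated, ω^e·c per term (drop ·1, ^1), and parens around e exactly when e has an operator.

ω·3 + 2

i=0: 19 = 3·5 + 4 (b=5); 5→6: 3·6 + 4 = 22; 22−1 = 21
i=1: 21 = 3·6 + 3 (b=6); 6→7: 3·7 + 3 = 24; 24−1 = 23
i=2: 23 = 3·7 + 2 (b=7); 7→8: 3·8 + 2 = 26; 26−1 = 25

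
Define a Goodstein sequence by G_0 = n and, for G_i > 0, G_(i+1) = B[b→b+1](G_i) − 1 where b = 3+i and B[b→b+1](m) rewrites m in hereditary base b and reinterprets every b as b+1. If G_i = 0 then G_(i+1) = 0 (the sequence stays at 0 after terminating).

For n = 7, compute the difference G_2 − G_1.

i=0: 7 = 2·3 + 1 (b=3); 3→4: 2·4 + 1 = 9; 9−1 = 8
i=1: 8 = 2·4 (b=4); 4→5: 2·5 = 10; 10−1 = 9

1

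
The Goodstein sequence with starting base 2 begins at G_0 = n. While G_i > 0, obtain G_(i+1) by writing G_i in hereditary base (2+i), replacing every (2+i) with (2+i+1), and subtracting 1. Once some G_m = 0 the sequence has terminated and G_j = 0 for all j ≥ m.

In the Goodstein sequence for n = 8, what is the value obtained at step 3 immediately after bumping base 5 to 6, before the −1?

93396

i=0: 8 = 2^(2 + 1) (b=2); 2→3: 3^(3 + 1) = 81; 81−1 = 80
i=1: 80 = 2·3^3 + 2·3^2 + 2·3 + 2 (b=3); 3→4: 2·4^4 + 2·4^2 + 2·4 + 2 = 554; 554−1 = 553
i=2: 553 = 2·4^4 + 2·4^2 + 2·4 + 1 (b=4); 4→5: 2·5^5 + 2·5^2 + 2·5 + 1 = 6311; 6311−1 = 6310
i=3: 6310 = 2·5^5 + 2·5^2 + 2·5 (b=5); 5→6: 2·6^6 + 2·6^2 + 2·6 = 93396; 93396−1 = 93395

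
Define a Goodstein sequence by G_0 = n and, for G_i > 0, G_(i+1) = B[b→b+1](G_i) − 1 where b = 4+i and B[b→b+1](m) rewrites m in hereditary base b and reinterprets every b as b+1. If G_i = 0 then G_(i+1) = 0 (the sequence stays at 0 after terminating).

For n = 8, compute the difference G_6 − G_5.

0

8 —HB4→ 2·4 —bump→ 2·5 = 10 —(−1)→ 9
9 —HB5→ 5 + 4 —bump→ 6 + 4 = 10 —(−1)→ 9
9 —HB6→ 6 + 3 —bump→ 7 + 3 = 10 —(−1)→ 9
9 —HB7→ 7 + 2 —bump→ 8 + 2 = 10 —(−1)→ 9
9 —HB8→ 8 + 1 —bump→ 9 + 1 = 10 —(−1)→ 9
9 —HB9→ 9 —bump→ 10 = 10 —(−1)→ 9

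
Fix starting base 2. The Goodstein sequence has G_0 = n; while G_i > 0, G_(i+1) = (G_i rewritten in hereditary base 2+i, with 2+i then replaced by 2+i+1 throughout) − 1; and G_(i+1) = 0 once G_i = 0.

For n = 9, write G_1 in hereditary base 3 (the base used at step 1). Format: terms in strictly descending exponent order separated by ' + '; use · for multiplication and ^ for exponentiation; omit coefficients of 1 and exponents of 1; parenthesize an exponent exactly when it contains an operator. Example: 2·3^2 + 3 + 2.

G_0=9  [base 2] 2^(2 + 1) + 1  →[2↦3]→  3^(3 + 1) + 1 = 82  −1 ⇒ G_1=81
G_1=81  [base 3] 3^(3 + 1)  →[3↦4]→  4^(4 + 1) = 1024  −1 ⇒ G_2=1023

3^(3 + 1)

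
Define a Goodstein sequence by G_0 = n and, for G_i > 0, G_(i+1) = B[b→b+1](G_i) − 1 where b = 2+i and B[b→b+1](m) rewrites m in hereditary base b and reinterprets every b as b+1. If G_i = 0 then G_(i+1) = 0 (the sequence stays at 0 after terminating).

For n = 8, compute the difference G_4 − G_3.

G_0 = 8. HB_2(8) = 2^(2 + 1). Bump = 81. G_1 = 80.
G_1 = 80. HB_3(80) = 2·3^3 + 2·3^2 + 2·3 + 2. Bump = 554. G_2 = 553.
G_2 = 553. HB_4(553) = 2·4^4 + 2·4^2 + 2·4 + 1. Bump = 6311. G_3 = 6310.
G_3 = 6310. HB_5(6310) = 2·5^5 + 2·5^2 + 2·5. Bump = 93396. G_4 = 93395.

87085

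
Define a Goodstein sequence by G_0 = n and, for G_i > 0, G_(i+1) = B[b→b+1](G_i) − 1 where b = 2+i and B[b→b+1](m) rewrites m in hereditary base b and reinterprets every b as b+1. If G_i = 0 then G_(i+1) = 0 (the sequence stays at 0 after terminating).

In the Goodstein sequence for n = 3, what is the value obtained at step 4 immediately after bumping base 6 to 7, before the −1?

1

G_0 = 3. HB_2(3) = 2 + 1. Bump = 4. G_1 = 3.
G_1 = 3. HB_3(3) = 3. Bump = 4. G_2 = 3.
G_2 = 3. HB_4(3) = 3. Bump = 3. G_3 = 2.
G_3 = 2. HB_5(2) = 2. Bump = 2. G_4 = 1.
G_4 = 1. HB_6(1) = 1. Bump = 1. G_5 = 0.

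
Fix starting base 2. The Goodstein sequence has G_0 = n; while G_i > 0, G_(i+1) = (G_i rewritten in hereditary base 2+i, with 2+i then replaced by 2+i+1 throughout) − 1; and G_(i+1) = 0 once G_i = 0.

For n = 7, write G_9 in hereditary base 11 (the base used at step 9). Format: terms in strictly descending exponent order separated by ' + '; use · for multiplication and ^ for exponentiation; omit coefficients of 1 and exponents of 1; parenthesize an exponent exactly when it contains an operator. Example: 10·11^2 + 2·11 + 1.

7·11^7 + 7·11^6 + 7·11^5 + 7·11^4 + 7·11^3 + 7·11^2 + 7·11 + 4

[0] 7 ≡ 2^2 + 2 + 1 (base 2). Lift 3: 31. −1: 30.
[1] 30 ≡ 3^3 + 3 (base 3). Lift 4: 260. −1: 259.
[2] 259 ≡ 4^4 + 3 (base 4). Lift 5: 3128. −1: 3127.
[3] 3127 ≡ 5^5 + 2 (base 5). Lift 6: 46658. −1: 46657.
[4] 46657 ≡ 6^6 + 1 (base 6). Lift 7: 823544. −1: 823543.
[5] 823543 ≡ 7^7 (base 7). Lift 8: 16777216. −1: 16777215.
[6] 16777215 ≡ 7·8^7 + 7·8^6 + 7·8^5 + 7·8^4 + 7·8^3 + 7·8^2 + 7·8 + 7 (base 8). Lift 9: 37665880. −1: 37665879.
[7] 37665879 ≡ 7·9^7 + 7·9^6 + 7·9^5 + 7·9^4 + 7·9^3 + 7·9^2 + 7·9 + 6 (base 9). Lift 10: 77777776. −1: 77777775.
[8] 77777775 ≡ 7·10^7 + 7·10^6 + 7·10^5 + 7·10^4 + 7·10^3 + 7·10^2 + 7·10 + 5 (base 10). Lift 11: 150051214. −1: 150051213.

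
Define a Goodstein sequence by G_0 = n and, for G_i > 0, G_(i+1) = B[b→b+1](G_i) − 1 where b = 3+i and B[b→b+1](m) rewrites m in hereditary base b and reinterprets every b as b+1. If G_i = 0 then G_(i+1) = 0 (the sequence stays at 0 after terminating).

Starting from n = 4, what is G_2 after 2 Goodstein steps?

4

G_0 = 4. HB_3(4) = 3 + 1. Bump = 5. G_1 = 4.
G_1 = 4. HB_4(4) = 4. Bump = 5. G_2 = 4.
G_2 = 4. HB_5(4) = 4. Bump = 4. G_3 = 3.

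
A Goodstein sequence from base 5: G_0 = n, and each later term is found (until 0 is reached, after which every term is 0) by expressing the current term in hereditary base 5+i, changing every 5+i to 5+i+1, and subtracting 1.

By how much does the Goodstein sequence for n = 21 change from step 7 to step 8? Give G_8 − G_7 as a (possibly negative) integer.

i=0: 21 = 4·5 + 1 (b=5); 5→6: 4·6 + 1 = 25; 25−1 = 24
i=1: 24 = 4·6 (b=6); 6→7: 4·7 = 28; 28−1 = 27
i=2: 27 = 3·7 + 6 (b=7); 7→8: 3·8 + 6 = 30; 30−1 = 29
i=3: 29 = 3·8 + 5 (b=8); 8→9: 3·9 + 5 = 32; 32−1 = 31
i=4: 31 = 3·9 + 4 (b=9); 9→10: 3·10 + 4 = 34; 34−1 = 33
i=5: 33 = 3·10 + 3 (b=10); 10→11: 3·11 + 3 = 36; 36−1 = 35
i=6: 35 = 3·11 + 2 (b=11); 11→12: 3·12 + 2 = 38; 38−1 = 37
i=7: 37 = 3·12 + 1 (b=12); 12→13: 3·13 + 1 = 40; 40−1 = 39

2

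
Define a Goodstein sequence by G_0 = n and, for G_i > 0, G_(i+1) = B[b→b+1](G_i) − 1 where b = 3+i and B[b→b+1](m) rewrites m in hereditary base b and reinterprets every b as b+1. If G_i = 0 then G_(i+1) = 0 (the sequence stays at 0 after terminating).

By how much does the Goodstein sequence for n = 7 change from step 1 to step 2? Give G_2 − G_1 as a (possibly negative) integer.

1

7 —HB3→ 2·3 + 1 —bump→ 2·4 + 1 = 9 —(−1)→ 8
8 —HB4→ 2·4 —bump→ 2·5 = 10 —(−1)→ 9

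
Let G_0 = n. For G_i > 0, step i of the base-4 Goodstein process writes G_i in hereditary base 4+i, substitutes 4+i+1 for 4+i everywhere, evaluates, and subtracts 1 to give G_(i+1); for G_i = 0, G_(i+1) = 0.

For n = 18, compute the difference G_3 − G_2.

base 4: 18 = 4^2 + 2; at 5: 5^2 + 2 = 27; next = 26
base 5: 26 = 5^2 + 1; at 6: 6^2 + 1 = 37; next = 36
base 6: 36 = 6^2; at 7: 7^2 = 49; next = 48

12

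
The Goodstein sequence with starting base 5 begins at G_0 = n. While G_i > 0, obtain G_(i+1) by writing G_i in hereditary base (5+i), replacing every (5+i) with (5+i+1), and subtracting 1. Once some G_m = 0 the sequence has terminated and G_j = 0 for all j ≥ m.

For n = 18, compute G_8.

base 5: 18 = 3·5 + 3; at 6: 3·6 + 3 = 21; next = 20
base 6: 20 = 3·6 + 2; at 7: 3·7 + 2 = 23; next = 22
base 7: 22 = 3·7 + 1; at 8: 3·8 + 1 = 25; next = 24
base 8: 24 = 3·8; at 9: 3·9 = 27; next = 26
base 9: 26 = 2·9 + 8; at 10: 2·10 + 8 = 28; next = 27
base 10: 27 = 2·10 + 7; at 11: 2·11 + 7 = 29; next = 28
base 11: 28 = 2·11 + 6; at 12: 2·12 + 6 = 30; next = 29
base 12: 29 = 2·12 + 5; at 13: 2·13 + 5 = 31; next = 30

30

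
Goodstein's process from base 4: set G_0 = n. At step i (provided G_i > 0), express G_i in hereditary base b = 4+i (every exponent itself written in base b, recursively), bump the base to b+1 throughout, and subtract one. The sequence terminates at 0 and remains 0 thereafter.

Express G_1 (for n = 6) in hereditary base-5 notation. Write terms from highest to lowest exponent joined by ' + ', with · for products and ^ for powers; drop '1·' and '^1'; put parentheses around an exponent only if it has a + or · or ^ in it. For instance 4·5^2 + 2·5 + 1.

G_0 = 6. HB_4(6) = 4 + 2. Bump = 7. G_1 = 6.
G_1 = 6. HB_5(6) = 5 + 1. Bump = 7. G_2 = 6.

5 + 1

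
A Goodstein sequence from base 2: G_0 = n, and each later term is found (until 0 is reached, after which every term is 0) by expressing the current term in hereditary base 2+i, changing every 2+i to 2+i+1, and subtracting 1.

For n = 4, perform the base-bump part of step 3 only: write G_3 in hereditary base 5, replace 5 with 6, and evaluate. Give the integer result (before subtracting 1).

84

4 —HB2→ 2^2 —bump→ 3^3 = 27 —(−1)→ 26
26 —HB3→ 2·3^2 + 2·3 + 2 —bump→ 2·4^2 + 2·4 + 2 = 42 —(−1)→ 41
41 —HB4→ 2·4^2 + 2·4 + 1 —bump→ 2·5^2 + 2·5 + 1 = 61 —(−1)→ 60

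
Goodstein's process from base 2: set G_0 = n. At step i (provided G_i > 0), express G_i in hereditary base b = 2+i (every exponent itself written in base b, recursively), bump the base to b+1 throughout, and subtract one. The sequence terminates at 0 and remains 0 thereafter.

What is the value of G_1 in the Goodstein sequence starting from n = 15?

111

base 2: 15 = 2^(2 + 1) + 2^2 + 2 + 1; at 3: 3^(3 + 1) + 3^3 + 3 + 1 = 112; next = 111
base 3: 111 = 3^(3 + 1) + 3^3 + 3; at 4: 4^(4 + 1) + 4^4 + 4 = 1284; next = 1283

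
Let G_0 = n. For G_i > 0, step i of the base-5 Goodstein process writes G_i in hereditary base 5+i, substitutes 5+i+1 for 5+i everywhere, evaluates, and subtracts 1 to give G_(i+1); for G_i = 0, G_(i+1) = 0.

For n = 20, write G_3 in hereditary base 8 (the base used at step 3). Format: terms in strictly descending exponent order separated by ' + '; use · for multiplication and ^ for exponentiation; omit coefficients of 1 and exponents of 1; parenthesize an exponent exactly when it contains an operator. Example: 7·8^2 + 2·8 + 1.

G_0=20  [base 5] 4·5  →[5↦6]→  4·6 = 24  −1 ⇒ G_1=23
G_1=23  [base 6] 3·6 + 5  →[6↦7]→  3·7 + 5 = 26  −1 ⇒ G_2=25
G_2=25  [base 7] 3·7 + 4  →[7↦8]→  3·8 + 4 = 28  −1 ⇒ G_3=27
G_3=27  [base 8] 3·8 + 3  →[8↦9]→  3·9 + 3 = 30  −1 ⇒ G_4=29

3·8 + 3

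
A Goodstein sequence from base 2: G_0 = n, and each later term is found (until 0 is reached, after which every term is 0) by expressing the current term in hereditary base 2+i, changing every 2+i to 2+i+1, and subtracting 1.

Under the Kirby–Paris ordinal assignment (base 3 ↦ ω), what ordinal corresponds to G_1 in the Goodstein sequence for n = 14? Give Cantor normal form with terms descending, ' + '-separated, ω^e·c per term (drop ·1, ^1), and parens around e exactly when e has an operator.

ω^(ω + 1) + ω^ω + 2

[0] 14 ≡ 2^(2 + 1) + 2^2 + 2 (base 2). Lift 3: 111. −1: 110.
[1] 110 ≡ 3^(3 + 1) + 3^3 + 2 (base 3). Lift 4: 1282. −1: 1281.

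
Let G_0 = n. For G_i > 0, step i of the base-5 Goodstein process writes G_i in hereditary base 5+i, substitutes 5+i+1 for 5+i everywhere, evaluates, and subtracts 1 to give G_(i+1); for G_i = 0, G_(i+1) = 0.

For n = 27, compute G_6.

(0) 27|_5 = 5^2 + 2 ↦ 6^2 + 2|_6 = 38 ⇒ 37
(1) 37|_6 = 6^2 + 1 ↦ 7^2 + 1|_7 = 50 ⇒ 49
(2) 49|_7 = 7^2 ↦ 8^2|_8 = 64 ⇒ 63
(3) 63|_8 = 7·8 + 7 ↦ 7·9 + 7|_9 = 70 ⇒ 69
(4) 69|_9 = 7·9 + 6 ↦ 7·10 + 6|_10 = 76 ⇒ 75
(5) 75|_10 = 7·10 + 5 ↦ 7·11 + 5|_11 = 82 ⇒ 81
(6) 81|_11 = 7·11 + 4 ↦ 7·12 + 4|_12 = 88 ⇒ 87

81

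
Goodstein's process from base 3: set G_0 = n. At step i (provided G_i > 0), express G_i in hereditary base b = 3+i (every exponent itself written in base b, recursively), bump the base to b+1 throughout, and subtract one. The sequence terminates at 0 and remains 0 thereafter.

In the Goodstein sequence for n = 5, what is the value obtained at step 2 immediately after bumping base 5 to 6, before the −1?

6

base 3: 5 = 3 + 2; at 4: 4 + 2 = 6; next = 5
base 4: 5 = 4 + 1; at 5: 5 + 1 = 6; next = 5
base 5: 5 = 5; at 6: 6 = 6; next = 5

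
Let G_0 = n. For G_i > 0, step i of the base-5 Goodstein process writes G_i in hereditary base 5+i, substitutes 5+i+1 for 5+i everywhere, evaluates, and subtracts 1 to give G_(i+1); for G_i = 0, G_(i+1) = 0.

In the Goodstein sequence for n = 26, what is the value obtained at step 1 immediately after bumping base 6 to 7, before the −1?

49

base 5: 26 = 5^2 + 1; at 6: 6^2 + 1 = 37; next = 36
base 6: 36 = 6^2; at 7: 7^2 = 49; next = 48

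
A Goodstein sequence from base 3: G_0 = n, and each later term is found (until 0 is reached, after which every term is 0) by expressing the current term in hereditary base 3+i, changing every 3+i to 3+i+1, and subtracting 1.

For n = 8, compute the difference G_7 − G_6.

0

G_0=8  [base 3] 2·3 + 2  →[3↦4]→  2·4 + 2 = 10  −1 ⇒ G_1=9
G_1=9  [base 4] 2·4 + 1  →[4↦5]→  2·5 + 1 = 11  −1 ⇒ G_2=10
G_2=10  [base 5] 2·5  →[5↦6]→  2·6 = 12  −1 ⇒ G_3=11
G_3=11  [base 6] 6 + 5  →[6↦7]→  7 + 5 = 12  −1 ⇒ G_4=11
G_4=11  [base 7] 7 + 4  →[7↦8]→  8 + 4 = 12  −1 ⇒ G_5=11
G_5=11  [base 8] 8 + 3  →[8↦9]→  9 + 3 = 12  −1 ⇒ G_6=11
G_6=11  [base 9] 9 + 2  →[9↦10]→  10 + 2 = 12  −1 ⇒ G_7=11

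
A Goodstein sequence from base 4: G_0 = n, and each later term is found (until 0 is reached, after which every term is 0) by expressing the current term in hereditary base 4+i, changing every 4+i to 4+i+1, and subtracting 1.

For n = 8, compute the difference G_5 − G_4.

i=0: 8 = 2·4 (b=4); 4→5: 2·5 = 10; 10−1 = 9
i=1: 9 = 5 + 4 (b=5); 5→6: 6 + 4 = 10; 10−1 = 9
i=2: 9 = 6 + 3 (b=6); 6→7: 7 + 3 = 10; 10−1 = 9
i=3: 9 = 7 + 2 (b=7); 7→8: 8 + 2 = 10; 10−1 = 9
i=4: 9 = 8 + 1 (b=8); 8→9: 9 + 1 = 10; 10−1 = 9

0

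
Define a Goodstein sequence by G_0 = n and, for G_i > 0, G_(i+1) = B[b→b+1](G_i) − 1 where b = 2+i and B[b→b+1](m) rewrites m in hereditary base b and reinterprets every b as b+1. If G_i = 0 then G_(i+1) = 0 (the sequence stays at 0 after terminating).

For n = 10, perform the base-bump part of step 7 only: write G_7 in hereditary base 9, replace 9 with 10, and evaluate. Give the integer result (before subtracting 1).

50000555552

[0] 10 ≡ 2^(2 + 1) + 2 (base 2). Lift 3: 84. −1: 83.
[1] 83 ≡ 3^(3 + 1) + 2 (base 3). Lift 4: 1026. −1: 1025.
[2] 1025 ≡ 4^(4 + 1) + 1 (base 4). Lift 5: 15626. −1: 15625.
[3] 15625 ≡ 5^(5 + 1) (base 5). Lift 6: 279936. −1: 279935.
[4] 279935 ≡ 5·6^6 + 5·6^5 + 5·6^4 + 5·6^3 + 5·6^2 + 5·6 + 5 (base 6). Lift 7: 4215755. −1: 4215754.
[5] 4215754 ≡ 5·7^7 + 5·7^5 + 5·7^4 + 5·7^3 + 5·7^2 + 5·7 + 4 (base 7). Lift 8: 84073324. −1: 84073323.
[6] 84073323 ≡ 5·8^8 + 5·8^5 + 5·8^4 + 5·8^3 + 5·8^2 + 5·8 + 3 (base 8). Lift 9: 1937434593. −1: 1937434592.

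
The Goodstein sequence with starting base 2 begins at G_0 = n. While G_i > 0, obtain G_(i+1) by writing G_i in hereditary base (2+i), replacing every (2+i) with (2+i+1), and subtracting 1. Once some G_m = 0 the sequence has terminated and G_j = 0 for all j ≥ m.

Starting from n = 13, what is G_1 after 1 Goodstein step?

108

step 0: 13 = 2^(2 + 1) + 2^2 + 1; sub 3 for 2: 3^(3 + 1) + 3^3 + 1; = 109; G_1 = 109−1 = 108
step 1: 108 = 3^(3 + 1) + 3^3; sub 4 for 3: 4^(4 + 1) + 4^4; = 1280; G_2 = 1280−1 = 1279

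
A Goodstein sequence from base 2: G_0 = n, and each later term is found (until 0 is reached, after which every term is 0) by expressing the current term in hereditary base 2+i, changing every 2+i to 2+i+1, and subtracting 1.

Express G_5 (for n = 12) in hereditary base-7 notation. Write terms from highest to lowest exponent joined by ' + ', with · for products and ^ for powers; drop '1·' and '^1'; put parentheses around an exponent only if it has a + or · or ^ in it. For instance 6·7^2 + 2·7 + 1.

12 —HB2→ 2^(2 + 1) + 2^2 —bump→ 3^(3 + 1) + 3^3 = 108 —(−1)→ 107
107 —HB3→ 3^(3 + 1) + 2·3^2 + 2·3 + 2 —bump→ 4^(4 + 1) + 2·4^2 + 2·4 + 2 = 1066 —(−1)→ 1065
1065 —HB4→ 4^(4 + 1) + 2·4^2 + 2·4 + 1 —bump→ 5^(5 + 1) + 2·5^2 + 2·5 + 1 = 15686 —(−1)→ 15685
15685 —HB5→ 5^(5 + 1) + 2·5^2 + 2·5 —bump→ 6^(6 + 1) + 2·6^2 + 2·6 = 280020 —(−1)→ 280019
280019 —HB6→ 6^(6 + 1) + 2·6^2 + 6 + 5 —bump→ 7^(7 + 1) + 2·7^2 + 7 + 5 = 5764911 —(−1)→ 5764910
5764910 —HB7→ 7^(7 + 1) + 2·7^2 + 7 + 4 —bump→ 8^(8 + 1) + 2·8^2 + 8 + 4 = 134217868 —(−1)→ 134217867

7^(7 + 1) + 2·7^2 + 7 + 4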